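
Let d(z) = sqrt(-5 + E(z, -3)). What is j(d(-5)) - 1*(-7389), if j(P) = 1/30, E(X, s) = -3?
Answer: 221671/30 ≈ 7389.0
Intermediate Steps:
d(z) = 2*I*sqrt(2) (d(z) = sqrt(-5 - 3) = sqrt(-8) = 2*I*sqrt(2))
j(P) = 1/30
j(d(-5)) - 1*(-7389) = 1/30 - 1*(-7389) = 1/30 + 7389 = 221671/30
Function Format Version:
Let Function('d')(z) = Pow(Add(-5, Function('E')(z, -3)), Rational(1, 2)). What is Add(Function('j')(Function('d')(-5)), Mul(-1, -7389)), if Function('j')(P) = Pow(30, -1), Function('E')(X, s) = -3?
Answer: Rational(221671, 30) ≈ 7389.0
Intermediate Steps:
Function('d')(z) = Mul(2, I, Pow(2, Rational(1, 2))) (Function('d')(z) = Pow(Add(-5, -3), Rational(1, 2)) = Pow(-8, Rational(1, 2)) = Mul(2, I, Pow(2, Rational(1, 2))))
Function('j')(P) = Rational(1, 30)
Add(Function('j')(Function('d')(-5)), Mul(-1, -7389)) = Add(Rational(1, 30), Mul(-1, -7389)) = Add(Rational(1, 30), 7389) = Rational(221671, 30)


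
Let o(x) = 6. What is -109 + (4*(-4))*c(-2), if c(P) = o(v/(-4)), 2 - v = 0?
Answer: -205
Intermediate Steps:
v = 2 (v = 2 - 1*0 = 2 + 0 = 2)
c(P) = 6
-109 + (4*(-4))*c(-2) = -109 + (4*(-4))*6 = -109 - 16*6 = -109 - 96 = -205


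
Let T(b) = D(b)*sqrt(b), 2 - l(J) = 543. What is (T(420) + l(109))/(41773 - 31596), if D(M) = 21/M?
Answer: -541/10177 + sqrt(105)/101770 ≈ -0.053058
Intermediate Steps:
l(J) = -541 (l(J) = 2 - 1*543 = 2 - 543 = -541)
T(b) = 21/sqrt(b) (T(b) = (21/b)*sqrt(b) = 21/sqrt(b))
(T(420) + l(109))/(41773 - 31596) = (21/sqrt(420) - 541)/(41773 - 31596) = (21*(sqrt(105)/210) - 541)/10177 = (sqrt(105)/10 - 541)*(1/10177) = (-541 + sqrt(105)/10)*(1/10177) = -541/10177 + sqrt(105)/101770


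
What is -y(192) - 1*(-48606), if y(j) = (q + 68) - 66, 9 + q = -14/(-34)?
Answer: 826414/17 ≈ 48613.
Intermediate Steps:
q = -146/17 (q = -9 - 14/(-34) = -9 - 14*(-1/34) = -9 + 7/17 = -146/17 ≈ -8.5882)
y(j) = -112/17 (y(j) = (-146/17 + 68) - 66 = 1010/17 - 66 = -112/17)
-y(192) - 1*(-48606) = -1*(-112/17) - 1*(-48606) = 112/17 + 48606 = 826414/17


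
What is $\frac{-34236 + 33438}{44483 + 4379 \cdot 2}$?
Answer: $- \frac{266}{17747} \approx -0.014988$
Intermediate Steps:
$\frac{-34236 + 33438}{44483 + 4379 \cdot 2} = - \frac{798}{44483 + 8758} = - \frac{798}{53241} = \left(-798\right) \frac{1}{53241} = - \frac{266}{17747}$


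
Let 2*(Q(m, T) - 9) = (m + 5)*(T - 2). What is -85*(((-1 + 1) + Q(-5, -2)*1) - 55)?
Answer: 3910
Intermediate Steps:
Q(m, T) = 9 + (-2 + T)*(5 + m)/2 (Q(m, T) = 9 + ((m + 5)*(T - 2))/2 = 9 + ((5 + m)*(-2 + T))/2 = 9 + ((-2 + T)*(5 + m))/2 = 9 + (-2 + T)*(5 + m)/2)
-85*(((-1 + 1) + Q(-5, -2)*1) - 55) = -85*(((-1 + 1) + (4 - 1*(-5) + (5/2)*(-2) + (½)*(-2)*(-5))*1) - 55) = -85*((0 + (4 + 5 - 5 + 5)*1) - 55) = -85*((0 + 9*1) - 55) = -85*((0 + 9) - 55) = -85*(9 - 55) = -85*(-46) = 3910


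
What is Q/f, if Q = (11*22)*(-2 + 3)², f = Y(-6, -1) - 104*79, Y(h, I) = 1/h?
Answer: -1452/49297 ≈ -0.029454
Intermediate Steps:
f = -49297/6 (f = 1/(-6) - 104*79 = -⅙ - 8216 = -49297/6 ≈ -8216.2)
Q = 242 (Q = 242*1² = 242*1 = 242)
Q/f = 242/(-49297/6) = 242*(-6/49297) = -1452/49297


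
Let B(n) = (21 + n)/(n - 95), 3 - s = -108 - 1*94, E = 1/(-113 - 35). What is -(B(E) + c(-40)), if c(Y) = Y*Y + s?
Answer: -25376998/14061 ≈ -1804.8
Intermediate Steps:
E = -1/148 (E = 1/(-148) = -1/148 ≈ -0.0067568)
s = 205 (s = 3 - (-108 - 1*94) = 3 - (-108 - 94) = 3 - 1*(-202) = 3 + 202 = 205)
B(n) = (21 + n)/(-95 + n)
c(Y) = 205 + Y**2 (c(Y) = Y*Y + 205 = Y**2 + 205 = 205 + Y**2)
-(B(E) + c(-40)) = -((21 - 1/148)/(-95 - 1/148) + (205 + (-40)**2)) = -((3107/148)/(-14061/148) + (205 + 1600)) = -(-148/14061*3107/148 + 1805) = -(-3107/14061 + 1805) = -1*25376998/14061 = -25376998/14061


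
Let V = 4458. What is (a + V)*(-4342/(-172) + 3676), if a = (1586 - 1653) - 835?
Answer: 565949846/43 ≈ 1.3162e+7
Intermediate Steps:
a = -902 (a = -67 - 835 = -902)
(a + V)*(-4342/(-172) + 3676) = (-902 + 4458)*(-4342/(-172) + 3676) = 3556*(-4342*(-1/172) + 3676) = 3556*(2171/86 + 3676) = 3556*(318307/86) = 565949846/43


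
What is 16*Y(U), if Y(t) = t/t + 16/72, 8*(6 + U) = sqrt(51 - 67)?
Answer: 176/9 ≈ 19.556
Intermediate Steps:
U = -6 + I/2 (U = -6 + sqrt(51 - 67)/8 = -6 + sqrt(-16)/8 = -6 + (4*I)/8 = -6 + I/2 ≈ -6.0 + 0.5*I)
Y(t) = 11/9 (Y(t) = 1 + 16*(1/72) = 1 + 2/9 = 11/9)
16*Y(U) = 16*(11/9) = 176/9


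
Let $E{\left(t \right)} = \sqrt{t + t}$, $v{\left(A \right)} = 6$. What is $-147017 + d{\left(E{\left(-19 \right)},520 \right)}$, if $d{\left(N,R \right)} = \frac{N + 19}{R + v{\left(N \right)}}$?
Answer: $- \frac{77330923}{526} + \frac{i \sqrt{38}}{526} \approx -1.4702 \cdot 10^{5} + 0.011719 i$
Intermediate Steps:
$E{\left(t \right)} = \sqrt{2} \sqrt{t}$ ($E{\left(t \right)} = \sqrt{2 t} = \sqrt{2} \sqrt{t}$)
$d{\left(N,R \right)} = \frac{19 + N}{6 + R}$ ($d{\left(N,R \right)} = \frac{N + 19}{R + 6} = \frac{19 + N}{6 + R}$)
$-147017 + d{\left(E{\left(-19 \right)},520 \right)} = -147017 + \frac{19 + \sqrt{2} \sqrt{-19}}{6 + 520} = -147017 + \frac{19 + \sqrt{2} i \sqrt{19}}{526} = -147017 + \frac{19 + i \sqrt{38}}{526} = -147017 + \left(\frac{19}{526} + \frac{i \sqrt{38}}{526}\right) = - \frac{77330923}{526} + \frac{i \sqrt{38}}{526}$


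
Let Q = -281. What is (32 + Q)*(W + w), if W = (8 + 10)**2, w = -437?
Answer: 28137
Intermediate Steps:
W = 324 (W = 18**2 = 324)
(32 + Q)*(W + w) = (32 - 281)*(324 - 437) = -249*(-113) = 28137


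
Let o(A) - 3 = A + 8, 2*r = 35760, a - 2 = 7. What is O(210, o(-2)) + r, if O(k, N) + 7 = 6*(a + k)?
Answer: 19187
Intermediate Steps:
a = 9 (a = 2 + 7 = 9)
r = 17880 (r = (½)*35760 = 17880)
o(A) = 11 + A (o(A) = 3 + (A + 8) = 3 + (8 + A) = 11 + A)
O(k, N) = 47 + 6*k (O(k, N) = -7 + 6*(9 + k) = -7 + (54 + 6*k) = 47 + 6*k)
O(210, o(-2)) + r = (47 + 6*210) + 17880 = (47 + 1260) + 17880 = 1307 + 17880 = 19187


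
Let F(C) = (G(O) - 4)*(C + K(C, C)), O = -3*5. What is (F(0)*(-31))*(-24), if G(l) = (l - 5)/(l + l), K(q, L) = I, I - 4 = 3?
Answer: -17360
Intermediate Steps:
O = -15
I = 7 (I = 4 + 3 = 7)
K(q, L) = 7
G(l) = (-5 + l)/(2*l) (G(l) = (-5 + l)/((2*l)) = (-5 + l)*(1/(2*l)) = (-5 + l)/(2*l))
F(C) = -70/3 - 10*C/3 (F(C) = ((½)*(-5 - 15)/(-15) - 4)*(C + 7) = ((½)*(-1/15)*(-20) - 4)*(7 + C) = (⅔ - 4)*(7 + C) = -10*(7 + C)/3 = -70/3 - 10*C/3)
(F(0)*(-31))*(-24) = ((-70/3 - 10/3*0)*(-31))*(-24) = ((-70/3 + 0)*(-31))*(-24) = -70/3*(-31)*(-24) = (2170/3)*(-24) = -17360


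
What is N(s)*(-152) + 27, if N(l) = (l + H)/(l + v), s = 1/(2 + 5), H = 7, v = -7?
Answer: 556/3 ≈ 185.33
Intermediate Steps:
s = ⅐ (s = 1/7 = ⅐ ≈ 0.14286)
N(l) = (7 + l)/(-7 + l) (N(l) = (l + 7)/(l - 7) = (7 + l)/(-7 + l))
N(s)*(-152) + 27 = ((7 + ⅐)/(-7 + ⅐))*(-152) + 27 = ((50/7)/(-48/7))*(-152) + 27 = -7/48*50/7*(-152) + 27 = -25/24*(-152) + 27 = 475/3 + 27 = 556/3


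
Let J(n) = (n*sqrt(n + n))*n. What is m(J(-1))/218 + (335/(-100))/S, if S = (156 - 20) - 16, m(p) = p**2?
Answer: -9703/261600 ≈ -0.037091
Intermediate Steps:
J(n) = sqrt(2)*n**(5/2) (J(n) = (n*sqrt(2*n))*n = (n*(sqrt(2)*sqrt(n)))*n = (sqrt(2)*n**(3/2))*n = sqrt(2)*n**(5/2))
S = 120 (S = 136 - 16 = 120)
m(J(-1))/218 + (335/(-100))/S = (sqrt(2)*(-1)**(5/2))**2/218 + (335/(-100))/120 = (sqrt(2)*I)**2*(1/218) + (335*(-1/100))*(1/120) = (I*sqrt(2))**2*(1/218) - 67/20*1/120 = -2*1/218 - 67/2400 = -1/109 - 67/2400 = -9703/261600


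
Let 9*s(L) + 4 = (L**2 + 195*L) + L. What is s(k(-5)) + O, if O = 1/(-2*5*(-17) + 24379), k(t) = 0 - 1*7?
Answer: -10858838/73647 ≈ -147.44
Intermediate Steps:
k(t) = -7 (k(t) = 0 - 7 = -7)
s(L) = -4/9 + L**2/9 + 196*L/9 (s(L) = -4/9 + ((L**2 + 195*L) + L)/9 = -4/9 + (L**2 + 196*L)/9 = -4/9 + (L**2/9 + 196*L/9) = -4/9 + L**2/9 + 196*L/9)
O = 1/24549 (O = 1/(-10*(-17) + 24379) = 1/(170 + 24379) = 1/24549 ≈ 4.0735e-5)
s(k(-5)) + O = (-4/9 + (1/9)*(-7)**2 + (196/9)*(-7)) + 1/24549 = (-4/9 + (1/9)*49 - 1372/9) + 1/24549 = (-4/9 + 49/9 - 1372/9) + 1/24549 = -1327/9 + 1/24549 = -10858838/73647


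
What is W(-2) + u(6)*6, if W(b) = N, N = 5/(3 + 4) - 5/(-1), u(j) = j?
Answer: 292/7 ≈ 41.714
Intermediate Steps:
N = 40/7 (N = 5/7 - 5*(-1) = 5*(⅐) + 5 = 5/7 + 5 = 40/7 ≈ 5.7143)
W(b) = 40/7
W(-2) + u(6)*6 = 40/7 + 6*6 = 40/7 + 36 = 292/7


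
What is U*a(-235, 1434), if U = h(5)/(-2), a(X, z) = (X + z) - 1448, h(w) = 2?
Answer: 249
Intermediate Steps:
a(X, z) = -1448 + X + z
U = -1 (U = 2/(-2) = 2*(-½) = -1)
U*a(-235, 1434) = -(-1448 - 235 + 1434) = -1*(-249) = 249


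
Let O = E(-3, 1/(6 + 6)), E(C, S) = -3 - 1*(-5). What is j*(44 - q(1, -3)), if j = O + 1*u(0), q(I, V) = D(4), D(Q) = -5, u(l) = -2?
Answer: 0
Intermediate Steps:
q(I, V) = -5
E(C, S) = 2 (E(C, S) = -3 + 5 = 2)
O = 2
j = 0 (j = 2 + 1*(-2) = 2 - 2 = 0)
j*(44 - q(1, -3)) = 0*(44 - 1*(-5)) = 0*(44 + 5) = 0*49 = 0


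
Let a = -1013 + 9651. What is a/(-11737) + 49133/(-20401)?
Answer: -752897859/239446537 ≈ -3.1443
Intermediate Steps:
a = 8638
a/(-11737) + 49133/(-20401) = 8638/(-11737) + 49133/(-20401) = 8638*(-1/11737) + 49133*(-1/20401) = -8638/11737 - 49133/20401 = -752897859/239446537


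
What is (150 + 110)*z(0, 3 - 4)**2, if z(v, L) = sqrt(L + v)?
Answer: -260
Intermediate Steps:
(150 + 110)*z(0, 3 - 4)**2 = (150 + 110)*(sqrt((3 - 4) + 0))**2 = 260*(sqrt(-1 + 0))**2 = 260*(sqrt(-1))**2 = 260*I**2 = 260*(-1) = -260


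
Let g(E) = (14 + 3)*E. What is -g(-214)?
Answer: 3638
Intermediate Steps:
g(E) = 17*E
-g(-214) = -17*(-214) = -1*(-3638) = 3638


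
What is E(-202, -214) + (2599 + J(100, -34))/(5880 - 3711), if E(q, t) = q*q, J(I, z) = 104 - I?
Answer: 88506479/2169 ≈ 40805.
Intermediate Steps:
E(q, t) = q²
E(-202, -214) + (2599 + J(100, -34))/(5880 - 3711) = (-202)² + (2599 + (104 - 1*100))/(5880 - 3711) = 40804 + (2599 + (104 - 100))/2169 = 40804 + (2599 + 4)*(1/2169) = 40804 + 2603*(1/2169) = 40804 + 2603/2169 = 88506479/2169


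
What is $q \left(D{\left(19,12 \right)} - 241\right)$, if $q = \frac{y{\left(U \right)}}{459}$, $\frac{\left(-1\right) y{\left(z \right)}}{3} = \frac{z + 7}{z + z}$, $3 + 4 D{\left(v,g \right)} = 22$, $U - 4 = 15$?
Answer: $\frac{1365}{1292} \approx 1.0565$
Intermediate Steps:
$U = 19$ ($U = 4 + 15 = 19$)
$D{\left(v,g \right)} = \frac{19}{4}$ ($D{\left(v,g \right)} = - \frac{3}{4} + \frac{1}{4} \cdot 22 = - \frac{3}{4} + \frac{11}{2} = \frac{19}{4}$)
$y{\left(z \right)} = - \frac{3 \left(7 + z\right)}{2 z}$ ($y{\left(z \right)} = - 3 \frac{z + 7}{z + z} = - 3 \frac{7 + z}{2 z} = - \frac{3 \left(7 + z\right)}{2 z}$)
$q = - \frac{13}{2907}$ ($q = \frac{\frac{3}{2} \cdot \frac{1}{19} \left(-7 - 19\right)}{459} = \frac{3}{2} \cdot \frac{1}{19} \left(-7 - 19\right) \frac{1}{459} = \frac{3}{2} \cdot \frac{1}{19} \left(-26\right) \frac{1}{459} = \left(- \frac{39}{19}\right) \frac{1}{459} = - \frac{13}{2907} \approx -0.004472$)
$q \left(D{\left(19,12 \right)} - 241\right) = - \frac{13 \left(\frac{19}{4} - 241\right)}{2907} = \left(- \frac{13}{2907}\right) \left(- \frac{945}{4}\right) = \frac{1365}{1292}$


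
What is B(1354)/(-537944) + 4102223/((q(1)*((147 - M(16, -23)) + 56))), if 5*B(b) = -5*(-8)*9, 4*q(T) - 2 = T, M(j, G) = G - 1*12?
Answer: 551691559165/24005751 ≈ 22982.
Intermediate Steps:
M(j, G) = -12 + G (M(j, G) = G - 12 = -12 + G)
q(T) = ½ + T/4
B(b) = 72 (B(b) = (-5*(-8)*9)/5 = (40*9)/5 = (⅕)*360 = 72)
B(1354)/(-537944) + 4102223/((q(1)*((147 - M(16, -23)) + 56))) = 72/(-537944) + 4102223/(((½ + (¼)*1)*((147 - (-12 - 23)) + 56))) = 72*(-1/537944) + 4102223/(((½ + ¼)*((147 - 1*(-35)) + 56))) = -9/67243 + 4102223/((3*((147 + 35) + 56)/4)) = -9/67243 + 4102223/((3*(182 + 56)/4)) = -9/67243 + 4102223/(((¾)*238)) = -9/67243 + 4102223/(357/2) = -9/67243 + 4102223*(2/357) = -9/67243 + 8204446/357 = 551691559165/24005751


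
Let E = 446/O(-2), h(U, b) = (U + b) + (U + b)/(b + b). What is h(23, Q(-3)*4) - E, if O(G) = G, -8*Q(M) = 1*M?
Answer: 767/3 ≈ 255.67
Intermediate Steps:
Q(M) = -M/8
h(U, b) = U + b + (U + b)/(2*b) (h(U, b) = (U + b) + (U + b)/((2*b)) = (U + b) + (U + b)*(1/(2*b)) = (U + b) + (U + b)/(2*b) = U + b + (U + b)/(2*b))
E = -223 (E = 446/(-2) = 446*(-½) = -223)
h(23, Q(-3)*4) - E = (½ + 23 - ⅛*(-3)*4 + (½)*23/(-⅛*(-3)*4)) - 1*(-223) = (½ + 23 + (3/8)*4 + (½)*23/((3/8)*4)) + 223 = (½ + 23 + 3/2 + (½)*23/(3/2)) + 223 = (½ + 23 + 3/2 + (½)*23*(⅔)) + 223 = (½ + 23 + 3/2 + 23/3) + 223 = 98/3 + 223 = 767/3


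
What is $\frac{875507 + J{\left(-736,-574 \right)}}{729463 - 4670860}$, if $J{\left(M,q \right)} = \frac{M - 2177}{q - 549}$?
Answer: $- \frac{983197274}{4426188831} \approx -0.22213$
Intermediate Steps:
$J{\left(M,q \right)} = \frac{-2177 + M}{-549 + q}$
$\frac{875507 + J{\left(-736,-574 \right)}}{729463 - 4670860} = \frac{875507 + \frac{-2177 - 736}{-549 - 574}}{729463 - 4670860} = \frac{875507 + \frac{1}{-1123} \left(-2913\right)}{-3941397} = \left(875507 - - \frac{2913}{1123}\right) \left(- \frac{1}{3941397}\right) = \left(875507 + \frac{2913}{1123}\right) \left(- \frac{1}{3941397}\right) = \frac{983197274}{1123} \left(- \frac{1}{3941397}\right) = - \frac{983197274}{4426188831}$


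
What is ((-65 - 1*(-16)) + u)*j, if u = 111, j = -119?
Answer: -7378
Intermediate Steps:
((-65 - 1*(-16)) + u)*j = ((-65 - 1*(-16)) + 111)*(-119) = ((-65 + 16) + 111)*(-119) = (-49 + 111)*(-119) = 62*(-119) = -7378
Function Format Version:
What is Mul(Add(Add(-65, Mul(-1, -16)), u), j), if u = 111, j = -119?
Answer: -7378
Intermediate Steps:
Mul(Add(Add(-65, Mul(-1, -16)), u), j) = Mul(Add(Add(-65, Mul(-1, -16)), 111), -119) = Mul(Add(Add(-65, 16), 111), -119) = Mul(Add(-49, 111), -119) = Mul(62, -119) = -7378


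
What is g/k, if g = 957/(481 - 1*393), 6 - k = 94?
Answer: -87/704 ≈ -0.12358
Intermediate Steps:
k = -88 (k = 6 - 1*94 = 6 - 94 = -88)
g = 87/8 (g = 957/(481 - 393) = 957/88 = 957*(1/88) = 87/8 ≈ 10.875)
g/k = (87/8)/(-88) = (87/8)*(-1/88) = -87/704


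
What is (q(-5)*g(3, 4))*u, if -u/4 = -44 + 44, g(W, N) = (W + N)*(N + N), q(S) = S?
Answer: 0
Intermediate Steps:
g(W, N) = 2*N*(N + W) (g(W, N) = (N + W)*(2*N) = 2*N*(N + W))
u = 0 (u = -4*(-44 + 44) = -4*0 = 0)
(q(-5)*g(3, 4))*u = -10*4*(4 + 3)*0 = -10*4*7*0 = -5*56*0 = -280*0 = 0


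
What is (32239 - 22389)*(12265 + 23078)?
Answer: 348128550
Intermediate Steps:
(32239 - 22389)*(12265 + 23078) = 9850*35343 = 348128550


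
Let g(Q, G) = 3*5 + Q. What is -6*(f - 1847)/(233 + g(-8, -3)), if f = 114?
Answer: 1733/40 ≈ 43.325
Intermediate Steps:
g(Q, G) = 15 + Q
-6*(f - 1847)/(233 + g(-8, -3)) = -6*(114 - 1847)/(233 + (15 - 8)) = -(-10398)/(233 + 7) = -(-10398)/240 = -6*(-1733/240) = 1733/40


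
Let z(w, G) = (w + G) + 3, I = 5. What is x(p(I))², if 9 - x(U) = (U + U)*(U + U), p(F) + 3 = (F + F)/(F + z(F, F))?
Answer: 1456849/6561 ≈ 222.05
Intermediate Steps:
z(w, G) = 3 + G + w (z(w, G) = (G + w) + 3 = 3 + G + w)
p(F) = -3 + 2*F/(3 + 3*F) (p(F) = -3 + (F + F)/(F + (3 + F + F)) = -3 + (2*F)/(F + (3 + 2*F)) = -3 + (2*F)/(3 + 3*F) = -3 + 2*F/(3 + 3*F))
x(U) = 9 - 4*U² (x(U) = 9 - (U + U)*(U + U) = 9 - 2*U*2*U = 9 - 4*U²)
x(p(I))² = (9 - 4*(-9 - 7*5)²/(9*(1 + 5)²))² = (9 - 4*(-9 - 35)²/324)² = (9 - 4*((⅓)*(⅙)*(-44))²)² = (9 - 4*(-22/9)²)² = (9 - 4*484/81)² = (9 - 1936/81)² = (-1207/81)² = 1456849/6561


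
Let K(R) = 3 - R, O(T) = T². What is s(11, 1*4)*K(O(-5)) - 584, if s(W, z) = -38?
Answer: 252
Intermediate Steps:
s(11, 1*4)*K(O(-5)) - 584 = -38*(3 - 1*(-5)²) - 584 = -38*(3 - 1*25) - 584 = -38*(3 - 25) - 584 = -38*(-22) - 584 = 836 - 584 = 252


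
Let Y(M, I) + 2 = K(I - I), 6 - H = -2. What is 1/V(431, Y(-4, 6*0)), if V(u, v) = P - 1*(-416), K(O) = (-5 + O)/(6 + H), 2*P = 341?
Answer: 2/1173 ≈ 0.0017050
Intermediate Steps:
H = 8 (H = 6 - 1*(-2) = 6 + 2 = 8)
P = 341/2 (P = (1/2)*341 = 341/2 ≈ 170.50)
K(O) = -5/14 + O/14 (K(O) = (-5 + O)/(6 + 8) = (-5 + O)/14 = (-5 + O)*(1/14) = -5/14 + O/14)
Y(M, I) = -33/14 (Y(M, I) = -2 + (-5/14 + (I - I)/14) = -2 + (-5/14 + (1/14)*0) = -2 + (-5/14 + 0) = -2 - 5/14 = -33/14)
V(u, v) = 1173/2 (V(u, v) = 341/2 - 1*(-416) = 341/2 + 416 = 1173/2)
1/V(431, Y(-4, 6*0)) = 1/(1173/2) = 2/1173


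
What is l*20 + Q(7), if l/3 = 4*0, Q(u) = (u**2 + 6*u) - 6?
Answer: 85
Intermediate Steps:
Q(u) = -6 + u**2 + 6*u
l = 0 (l = 3*(4*0) = 3*0 = 0)
l*20 + Q(7) = 0*20 + (-6 + 7**2 + 6*7) = 0 + (-6 + 49 + 42) = 0 + 85 = 85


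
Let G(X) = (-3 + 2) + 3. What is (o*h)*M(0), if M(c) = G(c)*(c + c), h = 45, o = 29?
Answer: 0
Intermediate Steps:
G(X) = 2 (G(X) = -1 + 3 = 2)
M(c) = 4*c (M(c) = 2*(c + c) = 2*(2*c) = 4*c)
(o*h)*M(0) = (29*45)*(4*0) = 1305*0 = 0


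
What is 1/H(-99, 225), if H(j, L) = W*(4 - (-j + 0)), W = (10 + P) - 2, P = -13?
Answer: 1/475 ≈ 0.0021053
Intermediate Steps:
W = -5 (W = (10 - 13) - 2 = -3 - 2 = -5)
H(j, L) = -20 - 5*j (H(j, L) = -5*(4 - (-j + 0)) = -5*(4 - (-1)*j) = -5*(4 + j) = -20 - 5*j)
1/H(-99, 225) = 1/(-20 - 5*(-99)) = 1/(-20 + 495) = 1/475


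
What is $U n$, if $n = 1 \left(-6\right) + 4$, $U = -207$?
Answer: $414$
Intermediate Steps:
$n = -2$ ($n = -6 + 4 = -2$)
$U n = \left(-207\right) \left(-2\right) = 414$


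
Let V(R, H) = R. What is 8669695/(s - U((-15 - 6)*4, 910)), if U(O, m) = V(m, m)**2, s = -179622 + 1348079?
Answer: 8669695/340357 ≈ 25.472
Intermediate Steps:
s = 1168457
U(O, m) = m**2
8669695/(s - U((-15 - 6)*4, 910)) = 8669695/(1168457 - 1*910**2) = 8669695/(1168457 - 1*828100) = 8669695/(1168457 - 828100) = 8669695/340357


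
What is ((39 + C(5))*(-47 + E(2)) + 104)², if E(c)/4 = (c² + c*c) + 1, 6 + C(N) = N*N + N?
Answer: 346921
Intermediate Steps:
C(N) = -6 + N + N² (C(N) = -6 + (N*N + N) = -6 + (N² + N) = -6 + (N + N²) = -6 + N + N²)
E(c) = 4 + 8*c² (E(c) = 4*((c² + c*c) + 1) = 4*((c² + c²) + 1) = 4*(2*c² + 1) = 4*(1 + 2*c²) = 4 + 8*c²)
((39 + C(5))*(-47 + E(2)) + 104)² = ((39 + (-6 + 5 + 5²))*(-47 + (4 + 8*2²)) + 104)² = ((39 + (-6 + 5 + 25))*(-47 + (4 + 8*4)) + 104)² = ((39 + 24)*(-47 + (4 + 32)) + 104)² = (63*(-47 + 36) + 104)² = (63*(-11) + 104)² = (-693 + 104)² = (-589)² = 346921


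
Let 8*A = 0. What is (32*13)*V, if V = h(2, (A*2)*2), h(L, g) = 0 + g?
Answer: 0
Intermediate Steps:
A = 0 (A = (⅛)*0 = 0)
h(L, g) = g
V = 0 (V = (0*2)*2 = 0*2 = 0)
(32*13)*V = (32*13)*0 = 416*0 = 0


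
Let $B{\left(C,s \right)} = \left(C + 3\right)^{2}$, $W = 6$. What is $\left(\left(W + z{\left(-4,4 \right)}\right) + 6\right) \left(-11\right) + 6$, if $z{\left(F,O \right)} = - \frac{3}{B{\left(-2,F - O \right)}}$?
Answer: $-93$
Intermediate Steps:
$B{\left(C,s \right)} = \left(3 + C\right)^{2}$
$z{\left(F,O \right)} = -3$ ($z{\left(F,O \right)} = - \frac{3}{\left(3 - 2\right)^{2}} = - \frac{3}{1^{2}} = - \frac{3}{1} = \left(-3\right) 1 = -3$)
$\left(\left(W + z{\left(-4,4 \right)}\right) + 6\right) \left(-11\right) + 6 = \left(\left(6 - 3\right) + 6\right) \left(-11\right) + 6 = \left(3 + 6\right) \left(-11\right) + 6 = 9 \left(-11\right) + 6 = -99 + 6 = -93$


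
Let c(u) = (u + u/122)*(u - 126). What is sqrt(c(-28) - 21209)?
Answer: I*sqrt(62742221)/61 ≈ 129.85*I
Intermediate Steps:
c(u) = 123*u*(-126 + u)/122 (c(u) = (u + u*(1/122))*(-126 + u) = (u + u/122)*(-126 + u) = (123*u/122)*(-126 + u) = 123*u*(-126 + u)/122)
sqrt(c(-28) - 21209) = sqrt((123/122)*(-28)*(-126 - 28) - 21209) = sqrt((123/122)*(-28)*(-154) - 21209) = sqrt(265188/61 - 21209) = sqrt(-1028561/61) = I*sqrt(62742221)/61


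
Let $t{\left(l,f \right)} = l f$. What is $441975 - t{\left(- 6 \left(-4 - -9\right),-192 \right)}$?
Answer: $436215$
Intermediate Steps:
$t{\left(l,f \right)} = f l$
$441975 - t{\left(- 6 \left(-4 - -9\right),-192 \right)} = 441975 - - 192 \left(- 6 \left(-4 - -9\right)\right) = 441975 - - 192 \left(- 6 \left(-4 + 9\right)\right) = 441975 - - 192 \left(\left(-6\right) 5\right) = 441975 - \left(-192\right) \left(-30\right) = 441975 - 5760 = 436215$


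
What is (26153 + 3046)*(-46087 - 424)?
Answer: -1358074689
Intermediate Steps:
(26153 + 3046)*(-46087 - 424) = 29199*(-46511) = -1358074689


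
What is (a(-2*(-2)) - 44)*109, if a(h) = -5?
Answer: -5341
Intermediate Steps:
(a(-2*(-2)) - 44)*109 = (-5 - 44)*109 = -49*109 = -5341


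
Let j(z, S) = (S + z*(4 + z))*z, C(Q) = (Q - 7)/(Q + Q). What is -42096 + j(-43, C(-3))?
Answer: -342836/3 ≈ -1.1428e+5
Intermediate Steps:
C(Q) = (-7 + Q)/(2*Q) (C(Q) = (-7 + Q)/((2*Q)) = (-7 + Q)*(1/(2*Q)) = (-7 + Q)/(2*Q))
j(z, S) = z*(S + z*(4 + z))
-42096 + j(-43, C(-3)) = -42096 - 43*((½)*(-7 - 3)/(-3) + (-43)² + 4*(-43)) = -42096 - 43*((½)*(-⅓)*(-10) + 1849 - 172) = -42096 - 43*(5/3 + 1849 - 172) = -42096 - 43*5036/3 = -42096 - 216548/3 = -342836/3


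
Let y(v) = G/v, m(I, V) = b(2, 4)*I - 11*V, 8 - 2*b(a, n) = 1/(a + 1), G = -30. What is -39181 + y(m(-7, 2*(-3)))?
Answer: -1841543/47 ≈ -39182.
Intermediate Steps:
b(a, n) = 4 - 1/(2*(1 + a)) (b(a, n) = 4 - 1/(2*(a + 1)) = 4 - 1/(2*(1 + a)))
m(I, V) = -11*V + 23*I/6 (m(I, V) = ((7 + 8*2)/(2*(1 + 2)))*I - 11*V = ((½)*(7 + 16)/3)*I - 11*V = ((½)*(⅓)*23)*I - 11*V = 23*I/6 - 11*V = -11*V + 23*I/6)
y(v) = -30/v
-39181 + y(m(-7, 2*(-3))) = -39181 - 30/(-22*(-3) + (23/6)*(-7)) = -39181 - 30/(-11*(-6) - 161/6) = -39181 - 30/(66 - 161/6) = -39181 - 30/235/6 = -39181 - 30*6/235 = -39181 - 36/47 = -1841543/47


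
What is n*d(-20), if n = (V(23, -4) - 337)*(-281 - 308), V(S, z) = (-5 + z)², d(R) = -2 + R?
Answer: -3317248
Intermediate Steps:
n = 150784 (n = ((-5 - 4)² - 337)*(-281 - 308) = ((-9)² - 337)*(-589) = (81 - 337)*(-589) = -256*(-589) = 150784)
n*d(-20) = 150784*(-2 - 20) = 150784*(-22) = -3317248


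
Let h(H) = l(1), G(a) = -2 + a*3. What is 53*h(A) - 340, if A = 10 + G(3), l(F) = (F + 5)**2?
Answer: 1568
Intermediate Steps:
G(a) = -2 + 3*a
l(F) = (5 + F)**2
A = 17 (A = 10 + (-2 + 3*3) = 10 + (-2 + 9) = 10 + 7 = 17)
h(H) = 36 (h(H) = (5 + 1)**2 = 6**2 = 36)
53*h(A) - 340 = 53*36 - 340 = 1908 - 340 = 1568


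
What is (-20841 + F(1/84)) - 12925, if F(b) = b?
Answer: -2836343/84 ≈ -33766.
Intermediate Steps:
(-20841 + F(1/84)) - 12925 = (-20841 + 1/84) - 12925 = -1750643/84 - 12925 = -2836343/84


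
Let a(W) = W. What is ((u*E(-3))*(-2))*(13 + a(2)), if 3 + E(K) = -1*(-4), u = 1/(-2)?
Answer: 15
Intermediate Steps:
u = -1/2 (u = 1*(-1/2) = -1/2 ≈ -0.50000)
E(K) = 1 (E(K) = -3 - 1*(-4) = -3 + 4 = 1)
((u*E(-3))*(-2))*(13 + a(2)) = (-1/2*1*(-2))*(13 + 2) = -1/2*(-2)*15 = 1*15 = 15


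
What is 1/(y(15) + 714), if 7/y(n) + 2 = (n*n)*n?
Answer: 3373/2408329 ≈ 0.0014006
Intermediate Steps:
y(n) = 7/(-2 + n³) (y(n) = 7/(-2 + (n*n)*n) = 7/(-2 + n²*n) = 7/(-2 + n³))
1/(y(15) + 714) = 1/(7/(-2 + 15³) + 714) = 1/(7/(-2 + 3375) + 714) = 1/(7/3373 + 714) = 1/(2408329/3373) = 3373/2408329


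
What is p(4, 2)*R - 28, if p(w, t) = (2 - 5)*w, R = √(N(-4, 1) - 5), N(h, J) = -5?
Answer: -28 - 12*I*√10 ≈ -28.0 - 37.947*I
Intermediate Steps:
R = I*√10 (R = √(-5 - 5) = √(-10) = I*√10 ≈ 3.1623*I)
p(w, t) = -3*w
p(4, 2)*R - 28 = (-3*4)*(I*√10) - 28 = -12*I*√10 - 28 = -28 - 12*I*√10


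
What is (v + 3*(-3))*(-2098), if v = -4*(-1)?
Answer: 10490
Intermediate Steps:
v = 4
(v + 3*(-3))*(-2098) = (4 + 3*(-3))*(-2098) = (4 - 9)*(-2098) = -5*(-2098) = 10490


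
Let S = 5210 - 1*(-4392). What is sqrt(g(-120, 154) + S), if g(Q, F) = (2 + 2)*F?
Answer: sqrt(10218) ≈ 101.08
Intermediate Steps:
S = 9602 (S = 5210 + 4392 = 9602)
g(Q, F) = 4*F
sqrt(g(-120, 154) + S) = sqrt(4*154 + 9602) = sqrt(616 + 9602) = sqrt(10218)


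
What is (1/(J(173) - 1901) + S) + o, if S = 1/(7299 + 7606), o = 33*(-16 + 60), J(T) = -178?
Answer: 371849834/256095 ≈ 1452.0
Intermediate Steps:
o = 1452 (o = 33*44 = 1452)
S = 1/14905 ≈ 6.7092e-5
(1/(J(173) - 1901) + S) + o = (1/(-178 - 1901) + 1/14905) + 1452 = (1/(-2079) + 1/14905) + 1452 = (-1/2079 + 1/14905) + 1452 = -106/256095 + 1452 = 371849834/256095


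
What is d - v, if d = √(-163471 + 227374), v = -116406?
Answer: 116406 + √63903 ≈ 1.1666e+5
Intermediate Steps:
d = √63903 ≈ 252.79
d - v = √63903 - 1*(-116406) = √63903 + 116406 = 116406 + √63903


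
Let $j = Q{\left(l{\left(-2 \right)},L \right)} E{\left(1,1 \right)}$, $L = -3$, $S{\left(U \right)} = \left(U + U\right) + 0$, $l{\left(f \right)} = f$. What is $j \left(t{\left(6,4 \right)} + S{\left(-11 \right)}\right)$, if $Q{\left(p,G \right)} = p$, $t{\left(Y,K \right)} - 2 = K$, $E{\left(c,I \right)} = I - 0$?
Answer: $32$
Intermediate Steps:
$E{\left(c,I \right)} = I$ ($E{\left(c,I \right)} = I + 0 = I$)
$t{\left(Y,K \right)} = 2 + K$
$S{\left(U \right)} = 2 U$ ($S{\left(U \right)} = 2 U + 0 = 2 U$)
$j = -2$ ($j = \left(-2\right) 1 = -2$)
$j \left(t{\left(6,4 \right)} + S{\left(-11 \right)}\right) = - 2 \left(\left(2 + 4\right) + 2 \left(-11\right)\right) = - 2 \left(6 - 22\right) = \left(-2\right) \left(-16\right) = 32$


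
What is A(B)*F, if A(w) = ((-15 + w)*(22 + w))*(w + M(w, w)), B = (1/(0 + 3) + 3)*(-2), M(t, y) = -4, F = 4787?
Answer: 458020160/27 ≈ 1.6964e+7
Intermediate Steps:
B = -20/3 (B = (1/3 + 3)*(-2) = (10/3)*(-2) = -20/3 ≈ -6.6667)
A(w) = (-15 + w)*(-4 + w)*(22 + w) (A(w) = ((-15 + w)*(22 + w))*(w - 4) = ((-15 + w)*(22 + w))*(-4 + w) = (-15 + w)*(-4 + w)*(22 + w))
A(B)*F = (1320 + (-20/3)**3 - 358*(-20/3) + 3*(-20/3)**2)*4787 = (1320 - 8000/27 + 7160/3 + 3*(400/9))*4787 = (1320 - 8000/27 + 7160/3 + 400/3)*4787 = (95680/27)*4787 = 458020160/27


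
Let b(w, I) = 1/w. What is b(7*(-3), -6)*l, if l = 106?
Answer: -106/21 ≈ -5.0476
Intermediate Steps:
b(7*(-3), -6)*l = 106/(7*(-3)) = 106/(-21) = -1/21*106 = -106/21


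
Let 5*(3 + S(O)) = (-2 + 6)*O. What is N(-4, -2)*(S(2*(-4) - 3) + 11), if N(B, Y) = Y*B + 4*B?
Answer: 32/5 ≈ 6.4000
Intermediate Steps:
S(O) = -3 + 4*O/5 (S(O) = -3 + ((-2 + 6)*O)/5 = -3 + (4*O)/5 = -3 + 4*O/5)
N(B, Y) = 4*B + B*Y (N(B, Y) = B*Y + 4*B = 4*B + B*Y)
N(-4, -2)*(S(2*(-4) - 3) + 11) = (-4*(4 - 2))*((-3 + 4*(2*(-4) - 3)/5) + 11) = (-4*2)*((-3 + 4*(-8 - 3)/5) + 11) = -8*((-3 + (⅘)*(-11)) + 11) = -8*((-3 - 44/5) + 11) = -8*(-59/5 + 11) = -8*(-⅘) = 32/5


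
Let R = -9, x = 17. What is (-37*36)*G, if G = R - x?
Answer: 34632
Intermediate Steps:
G = -26 (G = -9 - 1*17 = -9 - 17 = -26)
(-37*36)*G = -37*36*(-26) = -1332*(-26) = 34632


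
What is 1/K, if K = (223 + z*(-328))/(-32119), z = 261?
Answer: 32119/85385 ≈ 0.37617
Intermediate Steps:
K = 85385/32119 (K = (223 + 261*(-328))/(-32119) = (223 - 85608)*(-1/32119) = -85385*(-1/32119) = 85385/32119 ≈ 2.6584)
1/K = 1/(85385/32119) = 32119/85385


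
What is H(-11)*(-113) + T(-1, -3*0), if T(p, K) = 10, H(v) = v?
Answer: 1253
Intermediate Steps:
H(-11)*(-113) + T(-1, -3*0) = -11*(-113) + 10 = 1243 + 10 = 1253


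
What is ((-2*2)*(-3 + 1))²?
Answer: 64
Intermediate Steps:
((-2*2)*(-3 + 1))² = (-4*(-2))² = 8² = 64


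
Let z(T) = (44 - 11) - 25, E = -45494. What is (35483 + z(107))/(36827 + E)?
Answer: -35491/8667 ≈ -4.0950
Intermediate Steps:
z(T) = 8 (z(T) = 33 - 25 = 8)
(35483 + z(107))/(36827 + E) = (35483 + 8)/(36827 - 45494) = 35491/(-8667) = 35491*(-1/8667) = -35491/8667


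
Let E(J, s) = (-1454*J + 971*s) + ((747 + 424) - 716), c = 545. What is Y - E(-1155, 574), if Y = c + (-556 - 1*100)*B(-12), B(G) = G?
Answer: -2228762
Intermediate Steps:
E(J, s) = 455 - 1454*J + 971*s (E(J, s) = (-1454*J + 971*s) + (1171 - 716) = (-1454*J + 971*s) + 455 = 455 - 1454*J + 971*s)
Y = 8417 (Y = 545 + (-556 - 1*100)*(-12) = 545 + (-556 - 100)*(-12) = 545 - 656*(-12) = 545 + 7872 = 8417)
Y - E(-1155, 574) = 8417 - (455 - 1454*(-1155) + 971*574) = 8417 - (455 + 1679370 + 557354) = 8417 - 1*2237179 = 8417 - 2237179 = -2228762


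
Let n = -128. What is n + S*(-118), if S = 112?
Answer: -13344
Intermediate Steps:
n + S*(-118) = -128 + 112*(-118) = -128 - 13216 = -13344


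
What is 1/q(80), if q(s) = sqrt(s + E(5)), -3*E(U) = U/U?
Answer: sqrt(717)/239 ≈ 0.11204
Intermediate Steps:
E(U) = -1/3 (E(U) = -U/(3*U) = -1/3*1 = -1/3)
q(s) = sqrt(-1/3 + s) (q(s) = sqrt(s - 1/3) = sqrt(-1/3 + s))
1/q(80) = 1/(sqrt(-3 + 9*80)/3) = 1/(sqrt(-3 + 720)/3) = 1/(sqrt(717)/3) = sqrt(717)/239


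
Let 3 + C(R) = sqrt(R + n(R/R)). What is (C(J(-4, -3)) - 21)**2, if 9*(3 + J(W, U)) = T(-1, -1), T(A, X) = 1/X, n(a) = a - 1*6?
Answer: (72 - I*sqrt(73))**2/9 ≈ 567.89 - 136.7*I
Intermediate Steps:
n(a) = -6 + a (n(a) = a - 6 = -6 + a)
J(W, U) = -28/9 (J(W, U) = -3 + (1/9)/(-1) = -3 + (1/9)*(-1) = -3 - 1/9 = -28/9)
C(R) = -3 + sqrt(-5 + R) (C(R) = -3 + sqrt(R + (-6 + R/R)) = -3 + sqrt(R + (-6 + 1)) = -3 + sqrt(R - 5) = -3 + sqrt(-5 + R))
(C(J(-4, -3)) - 21)**2 = ((-3 + sqrt(-5 - 28/9)) - 21)**2 = ((-3 + sqrt(-73/9)) - 21)**2 = ((-3 + I*sqrt(73)/3) - 21)**2 = (-24 + I*sqrt(73)/3)**2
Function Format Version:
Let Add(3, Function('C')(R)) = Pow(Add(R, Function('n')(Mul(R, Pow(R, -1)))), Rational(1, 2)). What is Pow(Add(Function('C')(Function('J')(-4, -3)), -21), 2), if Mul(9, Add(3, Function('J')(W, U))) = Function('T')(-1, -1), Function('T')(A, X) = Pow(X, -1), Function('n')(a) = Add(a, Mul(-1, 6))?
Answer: Mul(Rational(1, 9), Pow(Add(72, Mul(-1, I, Pow(73, Rational(1, 2)))), 2)) ≈ Add(567.89, Mul(-136.70, I))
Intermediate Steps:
Function('n')(a) = Add(-6, a) (Function('n')(a) = Add(a, -6) = Add(-6, a))
Function('J')(W, U) = Rational(-28, 9) (Function('J')(W, U) = Add(-3, Mul(Rational(1, 9), Pow(-1, -1))) = Add(-3, Mul(Rational(1, 9), -1)) = Add(-3, Rational(-1, 9)) = Rational(-28, 9))
Function('C')(R) = Add(-3, Pow(Add(-5, R), Rational(1, 2))) (Function('C')(R) = Add(-3, Pow(Add(R, Add(-6, Mul(R, Pow(R, -1)))), Rational(1, 2))) = Add(-3, Pow(Add(R, Add(-6, 1)), Rational(1, 2))) = Add(-3, Pow(Add(R, -5), Rational(1, 2))) = Add(-3, Pow(Add(-5, R), Rational(1, 2))))
Pow(Add(Function('C')(Function('J')(-4, -3)), -21), 2) = Pow(Add(Add(-3, Pow(Add(-5, Rational(-28, 9)), Rational(1, 2))), -21), 2) = Pow(Add(Add(-3, Pow(Rational(-73, 9), Rational(1, 2))), -21), 2) = Pow(Add(Add(-3, Mul(Rational(1, 3), I, Pow(73, Rational(1, 2)))), -21), 2) = Pow(Add(-24, Mul(Rational(1, 3), I, Pow(73, Rational(1, 2)))), 2)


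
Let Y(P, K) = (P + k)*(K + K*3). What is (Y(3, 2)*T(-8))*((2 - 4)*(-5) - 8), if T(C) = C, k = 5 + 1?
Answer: -1152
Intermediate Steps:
k = 6
Y(P, K) = 4*K*(6 + P) (Y(P, K) = (P + 6)*(K + K*3) = (6 + P)*(K + 3*K) = (6 + P)*(4*K) = 4*K*(6 + P))
(Y(3, 2)*T(-8))*((2 - 4)*(-5) - 8) = ((4*2*(6 + 3))*(-8))*((2 - 4)*(-5) - 8) = ((4*2*9)*(-8))*(-2*(-5) - 8) = (72*(-8))*(10 - 8) = -576*2 = -1152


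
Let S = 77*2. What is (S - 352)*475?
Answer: -94050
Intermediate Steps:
S = 154
(S - 352)*475 = (154 - 352)*475 = -198*475 = -94050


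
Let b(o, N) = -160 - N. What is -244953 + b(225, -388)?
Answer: -244725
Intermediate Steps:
-244953 + b(225, -388) = -244953 + (-160 - 1*(-388)) = -244953 + (-160 + 388) = -244953 + 228 = -244725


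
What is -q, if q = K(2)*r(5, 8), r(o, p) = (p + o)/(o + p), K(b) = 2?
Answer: -2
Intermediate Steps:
r(o, p) = 1 (r(o, p) = (o + p)/(o + p) = 1)
q = 2 (q = 2*1 = 2)
-q = -1*2 = -2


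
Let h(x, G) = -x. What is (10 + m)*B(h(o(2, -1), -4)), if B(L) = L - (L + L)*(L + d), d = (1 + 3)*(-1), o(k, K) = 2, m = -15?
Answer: 130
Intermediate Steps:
d = -4 (d = 4*(-1) = -4)
B(L) = L - 2*L*(-4 + L) (B(L) = L - (L + L)*(L - 4) = L - 2*L*(-4 + L))
(10 + m)*B(h(o(2, -1), -4)) = (10 - 15)*((-1*2)*(9 - (-2)*2)) = -(-10)*(9 - 2*(-2)) = -(-10)*(9 + 4) = -(-10)*13 = -5*(-26) = 130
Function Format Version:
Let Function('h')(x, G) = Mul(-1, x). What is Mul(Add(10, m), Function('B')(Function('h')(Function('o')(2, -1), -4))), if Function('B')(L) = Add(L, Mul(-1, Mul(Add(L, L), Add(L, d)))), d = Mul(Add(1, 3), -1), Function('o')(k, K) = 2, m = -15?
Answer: 130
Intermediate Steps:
d = -4 (d = Mul(4, -1) = -4)
Function('B')(L) = Add(L, Mul(-2, L, Add(-4, L))) (Function('B')(L) = Add(L, Mul(-1, Mul(Add(L, L), Add(L, -4)))) = Add(L, Mul(-1, Mul(Mul(2, L), Add(-4, L)))) = Add(L, Mul(-1, Mul(2, L, Add(-4, L)))) = Add(L, Mul(-2, L, Add(-4, L))))
Mul(Add(10, m), Function('B')(Function('h')(Function('o')(2, -1), -4))) = Mul(Add(10, -15), Mul(Mul(-1, 2), Add(9, Mul(-2, Mul(-1, 2))))) = Mul(-5, Mul(-2, Add(9, Mul(-2, -2)))) = Mul(-5, Mul(-2, Add(9, 4))) = Mul(-5, Mul(-2, 13)) = Mul(-5, -26) = 130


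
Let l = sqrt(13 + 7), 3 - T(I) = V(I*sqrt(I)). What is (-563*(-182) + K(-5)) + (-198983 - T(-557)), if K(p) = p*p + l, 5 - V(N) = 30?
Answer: -96520 + 2*sqrt(5) ≈ -96516.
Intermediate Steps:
V(N) = -25 (V(N) = 5 - 1*30 = 5 - 30 = -25)
T(I) = 28 (T(I) = 3 - 1*(-25) = 3 + 25 = 28)
l = 2*sqrt(5) (l = sqrt(20) = 2*sqrt(5) ≈ 4.4721)
K(p) = p**2 + 2*sqrt(5) (K(p) = p*p + 2*sqrt(5) = p**2 + 2*sqrt(5))
(-563*(-182) + K(-5)) + (-198983 - T(-557)) = (-563*(-182) + ((-5)**2 + 2*sqrt(5))) + (-198983 - 1*28) = (102466 + (25 + 2*sqrt(5))) + (-198983 - 28) = (102491 + 2*sqrt(5)) - 199011 = -96520 + 2*sqrt(5)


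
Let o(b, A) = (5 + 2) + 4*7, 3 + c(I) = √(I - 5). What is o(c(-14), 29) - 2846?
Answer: -2811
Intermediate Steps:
c(I) = -3 + √(-5 + I) (c(I) = -3 + √(I - 5) = -3 + √(-5 + I))
o(b, A) = 35 (o(b, A) = 7 + 28 = 35)
o(c(-14), 29) - 2846 = 35 - 2846 = -2811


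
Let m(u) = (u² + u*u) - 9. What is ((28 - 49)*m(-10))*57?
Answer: -228627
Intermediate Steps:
m(u) = -9 + 2*u² (m(u) = (u² + u²) - 9 = 2*u² - 9 = -9 + 2*u²)
((28 - 49)*m(-10))*57 = ((28 - 49)*(-9 + 2*(-10)²))*57 = -21*(-9 + 2*100)*57 = -21*(-9 + 200)*57 = -21*191*57 = -4011*57 = -228627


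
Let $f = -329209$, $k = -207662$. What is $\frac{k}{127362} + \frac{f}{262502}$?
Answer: $- \frac{48220203491}{16716389862} \approx -2.8846$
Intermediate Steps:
$\frac{k}{127362} + \frac{f}{262502} = - \frac{207662}{127362} - \frac{329209}{262502} = \left(-207662\right) \frac{1}{127362} - \frac{329209}{262502} = - \frac{103831}{63681} - \frac{329209}{262502} = - \frac{48220203491}{16716389862}$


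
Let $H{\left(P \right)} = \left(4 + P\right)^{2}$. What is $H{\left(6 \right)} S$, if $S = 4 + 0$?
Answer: $400$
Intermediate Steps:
$S = 4$
$H{\left(6 \right)} S = \left(4 + 6\right)^{2} \cdot 4 = 10^{2} \cdot 4 = 100 \cdot 4 = 400$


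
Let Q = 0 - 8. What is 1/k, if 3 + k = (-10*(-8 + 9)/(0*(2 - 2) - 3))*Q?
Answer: -3/89 ≈ -0.033708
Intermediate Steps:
Q = -8
k = -89/3 (k = -3 - 10*(-8 + 9)/(0*(2 - 2) - 3)*(-8) = -3 - 10/(0*0 - 3)*(-8) = -3 - 10/(0 - 3)*(-8) = -3 - 10/(-3)*(-8) = -3 - 10*(-1)/3*(-8) = -3 - 10*(-⅓)*(-8) = -3 + (10/3)*(-8) = -3 - 80/3 = -89/3 ≈ -29.667)
1/k = 1/(-89/3) = -3/89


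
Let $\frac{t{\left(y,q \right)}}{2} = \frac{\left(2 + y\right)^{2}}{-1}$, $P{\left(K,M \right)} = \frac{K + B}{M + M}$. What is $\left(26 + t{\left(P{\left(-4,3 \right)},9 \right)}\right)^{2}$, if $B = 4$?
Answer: $324$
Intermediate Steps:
$P{\left(K,M \right)} = \frac{4 + K}{2 M}$ ($P{\left(K,M \right)} = \frac{K + 4}{M + M} = \frac{4 + K}{2 M}$)
$t{\left(y,q \right)} = - 2 \left(2 + y\right)^{2}$ ($t{\left(y,q \right)} = 2 \frac{\left(2 + y\right)^{2}}{-1} = 2 \left(2 + y\right)^{2} \left(-1\right) = 2 \left(- \left(2 + y\right)^{2}\right) = - 2 \left(2 + y\right)^{2}$)
$\left(26 + t{\left(P{\left(-4,3 \right)},9 \right)}\right)^{2} = \left(26 - 2 \left(2 + \frac{4 - 4}{2 \cdot 3}\right)^{2}\right)^{2} = \left(26 - 2 \left(2 + \frac{1}{2} \cdot \frac{1}{3} \cdot 0\right)^{2}\right)^{2} = \left(26 - 2 \left(2 + 0\right)^{2}\right)^{2} = \left(26 - 2 \cdot 2^{2}\right)^{2} = \left(26 - 8\right)^{2} = 18^{2} = 324$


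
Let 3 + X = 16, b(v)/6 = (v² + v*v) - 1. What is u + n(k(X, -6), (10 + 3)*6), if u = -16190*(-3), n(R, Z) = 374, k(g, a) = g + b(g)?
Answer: 48944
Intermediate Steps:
b(v) = -6 + 12*v² (b(v) = 6*((v² + v*v) - 1) = 6*((v² + v²) - 1) = 6*(2*v² - 1) = 6*(-1 + 2*v²) = -6 + 12*v²)
X = 13 (X = -3 + 16 = 13)
k(g, a) = -6 + g + 12*g² (k(g, a) = g + (-6 + 12*g²) = -6 + g + 12*g²)
u = 48570
u + n(k(X, -6), (10 + 3)*6) = 48570 + 374 = 48944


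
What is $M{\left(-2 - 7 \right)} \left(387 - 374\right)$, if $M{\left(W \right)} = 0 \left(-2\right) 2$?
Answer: $0$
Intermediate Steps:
$M{\left(W \right)} = 0$ ($M{\left(W \right)} = 0 \cdot 2 = 0$)
$M{\left(-2 - 7 \right)} \left(387 - 374\right) = 0 \left(387 - 374\right) = 0 \cdot 13 = 0$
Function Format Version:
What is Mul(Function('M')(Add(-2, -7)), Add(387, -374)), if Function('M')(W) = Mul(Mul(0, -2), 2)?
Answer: 0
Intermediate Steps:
Function('M')(W) = 0 (Function('M')(W) = Mul(0, 2) = 0)
Mul(Function('M')(Add(-2, -7)), Add(387, -374)) = Mul(0, Add(387, -374)) = Mul(0, 13) = 0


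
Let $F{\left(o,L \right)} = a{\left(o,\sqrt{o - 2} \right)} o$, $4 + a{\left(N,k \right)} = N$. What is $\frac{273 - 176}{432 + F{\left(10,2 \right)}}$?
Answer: $\frac{97}{492} \approx 0.19715$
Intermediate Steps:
$a{\left(N,k \right)} = -4 + N$
$F{\left(o,L \right)} = o \left(-4 + o\right)$ ($F{\left(o,L \right)} = \left(-4 + o\right) o = o \left(-4 + o\right)$)
$\frac{273 - 176}{432 + F{\left(10,2 \right)}} = \frac{273 - 176}{432 + 10 \left(-4 + 10\right)} = \frac{97}{432 + 10 \cdot 6} = \frac{97}{432 + 60} = \frac{97}{492}$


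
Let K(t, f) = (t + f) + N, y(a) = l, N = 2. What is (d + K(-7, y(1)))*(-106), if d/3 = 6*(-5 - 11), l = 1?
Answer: 30952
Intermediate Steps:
y(a) = 1
K(t, f) = 2 + f + t (K(t, f) = (t + f) + 2 = (f + t) + 2 = 2 + f + t)
d = -288 (d = 3*(6*(-5 - 11)) = 3*(6*(-16)) = 3*(-96) = -288)
(d + K(-7, y(1)))*(-106) = (-288 + (2 + 1 - 7))*(-106) = (-288 - 4)*(-106) = -292*(-106) = 30952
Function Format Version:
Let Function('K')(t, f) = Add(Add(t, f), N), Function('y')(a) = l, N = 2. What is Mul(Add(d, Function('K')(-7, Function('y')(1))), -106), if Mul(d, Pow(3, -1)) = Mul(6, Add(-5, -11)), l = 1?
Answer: 30952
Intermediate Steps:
Function('y')(a) = 1
Function('K')(t, f) = Add(2, f, t) (Function('K')(t, f) = Add(Add(t, f), 2) = Add(Add(f, t), 2) = Add(2, f, t))
d = -288 (d = Mul(3, Mul(6, Add(-5, -11))) = Mul(3, Mul(6, -16)) = Mul(3, -96) = -288)
Mul(Add(d, Function('K')(-7, Function('y')(1))), -106) = Mul(Add(-288, Add(2, 1, -7)), -106) = Mul(Add(-288, -4), -106) = Mul(-292, -106) = 30952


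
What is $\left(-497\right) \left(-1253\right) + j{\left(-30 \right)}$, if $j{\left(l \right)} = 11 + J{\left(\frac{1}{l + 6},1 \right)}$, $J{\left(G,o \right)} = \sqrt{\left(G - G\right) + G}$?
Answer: $622752 + \frac{i \sqrt{6}}{12} \approx 6.2275 \cdot 10^{5} + 0.20412 i$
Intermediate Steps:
$J{\left(G,o \right)} = \sqrt{G}$ ($J{\left(G,o \right)} = \sqrt{0 + G} = \sqrt{G}$)
$j{\left(l \right)} = 11 + \sqrt{\frac{1}{6 + l}}$ ($j{\left(l \right)} = 11 + \sqrt{\frac{1}{l + 6}} = 11 + \sqrt{\frac{1}{6 + l}}$)
$\left(-497\right) \left(-1253\right) + j{\left(-30 \right)} = \left(-497\right) \left(-1253\right) + \left(11 + \sqrt{\frac{1}{6 - 30}}\right) = 622741 + \left(11 + \sqrt{\frac{1}{-24}}\right) = 622741 + \left(11 + \sqrt{- \frac{1}{24}}\right) = 622741 + \left(11 + \frac{i \sqrt{6}}{12}\right) = 622752 + \frac{i \sqrt{6}}{12}$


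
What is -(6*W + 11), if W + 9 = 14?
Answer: -41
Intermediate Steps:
W = 5 (W = -9 + 14 = 5)
-(6*W + 11) = -(6*5 + 11) = -(30 + 11) = -1*41 = -41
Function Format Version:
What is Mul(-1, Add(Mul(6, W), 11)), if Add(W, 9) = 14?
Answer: -41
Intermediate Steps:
W = 5 (W = Add(-9, 14) = 5)
Mul(-1, Add(Mul(6, W), 11)) = Mul(-1, Add(Mul(6, 5), 11)) = Mul(-1, Add(30, 11)) = Mul(-1, 41) = -41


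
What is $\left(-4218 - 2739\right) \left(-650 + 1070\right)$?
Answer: $-2921940$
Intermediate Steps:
$\left(-4218 - 2739\right) \left(-650 + 1070\right) = \left(-6957\right) 420 = -2921940$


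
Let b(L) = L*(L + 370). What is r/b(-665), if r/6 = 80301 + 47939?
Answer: 21984/5605 ≈ 3.9222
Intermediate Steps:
r = 769440 (r = 6*(80301 + 47939) = 6*128240 = 769440)
b(L) = L*(370 + L)
r/b(-665) = 769440/((-665*(370 - 665))) = 769440/((-665*(-295))) = 769440/196175 = 769440*(1/196175) = 21984/5605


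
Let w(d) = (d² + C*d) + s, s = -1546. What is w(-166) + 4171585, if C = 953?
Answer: 4039397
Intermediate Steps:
w(d) = -1546 + d² + 953*d (w(d) = (d² + 953*d) - 1546 = -1546 + d² + 953*d)
w(-166) + 4171585 = (-1546 + (-166)² + 953*(-166)) + 4171585 = (-1546 + 27556 - 158198) + 4171585 = -132188 + 4171585 = 4039397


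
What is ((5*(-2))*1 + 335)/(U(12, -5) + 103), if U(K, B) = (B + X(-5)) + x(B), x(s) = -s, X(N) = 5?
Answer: 325/108 ≈ 3.0093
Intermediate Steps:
U(K, B) = 5 (U(K, B) = (B + 5) - B = (5 + B) - B = 5)
((5*(-2))*1 + 335)/(U(12, -5) + 103) = ((5*(-2))*1 + 335)/(5 + 103) = (-10*1 + 335)/108 = (-10 + 335)*(1/108) = 325*(1/108) = 325/108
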